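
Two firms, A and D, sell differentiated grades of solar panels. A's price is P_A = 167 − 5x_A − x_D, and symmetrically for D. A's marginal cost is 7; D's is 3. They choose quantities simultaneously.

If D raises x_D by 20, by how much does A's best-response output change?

Firm A's profit: π = x_A(167 − 5x_A − x_D) − 7x_A.
∂π/∂x_A = 160 − 10x_A − x_D = 0 ⇒ x_A = 16 − 0.1x_D.
The reaction-function slope is −0.1, so a 20-unit rise in x_D moves x_A by −0.1 × 20 = −2. A's best response falls — the actions are strategic substitutes.

-2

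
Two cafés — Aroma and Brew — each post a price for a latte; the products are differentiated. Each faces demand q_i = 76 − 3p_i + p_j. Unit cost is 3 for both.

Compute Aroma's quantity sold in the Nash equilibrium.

42

Aroma's profit: π = (p_{Aroma} − 3)(76 − 3p_{Aroma} + p_{Brew}).
∂π/∂p_{Aroma} = 85 − 6p_{Aroma} + p_{Brew} = 0 ⇒ p_{Aroma} = 85/6 + (1/6)p_{Brew}.
The game is symmetric, so in equilibrium p_{Brew} = p_{Aroma}: the reaction function gives (5/6)p_{Aroma} = 85/6, hence p_{Aroma} = 17.
q_{Aroma} = 76 − 3·17 + 17 = 42.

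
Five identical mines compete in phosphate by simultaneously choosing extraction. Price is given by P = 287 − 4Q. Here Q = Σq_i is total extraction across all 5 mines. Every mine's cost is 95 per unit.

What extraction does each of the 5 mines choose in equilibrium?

A representative mine's profit is π_i = q_i(287 − 4Q) − 95q_i, with Q = q_i + Σ_{j≠i} q_j.
First-order condition: 192 − 8q_i − 4Σ_{j≠i} q_j = 0.
In a symmetric equilibrium every mine chooses the same q, so Σ_{j≠i} q_j = 4q. The condition becomes 192 − 24q = 0, giving q = 192/24 = 8.

8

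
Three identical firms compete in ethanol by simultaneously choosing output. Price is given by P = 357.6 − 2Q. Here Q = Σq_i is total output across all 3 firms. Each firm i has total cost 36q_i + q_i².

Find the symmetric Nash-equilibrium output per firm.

A representative firm's profit is π_i = q_i(357.6 − 2Q) − 36q_i − q_i², with Q = q_i + Σ_{j≠i} q_j.
First-order condition: 321.6 − 6q_i − 2Σ_{j≠i} q_j = 0.
In a symmetric equilibrium every firm chooses the same q, so Σ_{j≠i} q_j = 2q. The condition becomes 321.6 − 10q = 0, giving q = 321.6/10 = 32.16.

32.16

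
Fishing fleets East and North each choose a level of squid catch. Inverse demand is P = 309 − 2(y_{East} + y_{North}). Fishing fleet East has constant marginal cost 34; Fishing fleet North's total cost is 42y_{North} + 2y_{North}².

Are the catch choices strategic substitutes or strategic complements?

Fishing fleet East's profit: π = y_{East}(309 − 2(y_{East} + y_{North})) − 34y_{East}.
∂π/∂y_{East} = 275 − 4y_{East} − 2y_{North} = 0, so y_{East} = 68.75 − 0.5y_{North}.
The best-response slope dy_{East}/dy_{North} = −0.5 < 0: the reaction function is downward-sloping, so the choices are strategic substitutes.

strategic substitutes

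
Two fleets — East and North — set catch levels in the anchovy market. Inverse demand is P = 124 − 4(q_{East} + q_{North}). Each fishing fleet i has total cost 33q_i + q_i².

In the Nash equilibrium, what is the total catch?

13

Fishing fleet East's profit: π = q_{East}(124 − 4(q_{East} + q_{North})) − 33q_{East} − q_{East}².
∂π/∂q_{East} = 91 − 10q_{East} − 4q_{North} = 0, so q_{East} = 9.1 − 0.4q_{North}.
The game is symmetric, so in equilibrium q_{North} = q_{East}: the reaction function gives 1.4q_{East} = 9.1, hence q_{East} = 6.5.
Total catch: 6.5 + 6.5 = 13.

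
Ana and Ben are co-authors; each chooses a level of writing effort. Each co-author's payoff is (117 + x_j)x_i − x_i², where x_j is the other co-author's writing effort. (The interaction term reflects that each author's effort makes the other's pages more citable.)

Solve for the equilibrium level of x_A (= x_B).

117

Ana's payoff is (117 + x_B)x_A − x_A².
∂π/∂x_A = 117 + x_B − 2x_A = 0, so x_A = 58.5 + 0.5x_B.
Setting x_A = x_B in the reaction function: x_A = 58.5 + 0.5x_A, so x_A = 58.5 / 0.5 = 117.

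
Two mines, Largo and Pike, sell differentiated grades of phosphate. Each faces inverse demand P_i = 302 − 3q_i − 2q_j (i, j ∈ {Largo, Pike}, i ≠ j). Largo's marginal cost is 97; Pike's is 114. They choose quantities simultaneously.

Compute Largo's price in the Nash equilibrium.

Mine Largo's profit: π = q_{Largo}(302 − 3q_{Largo} − 2q_{Pike}) − 97q_{Largo}.
∂π/∂q_{Largo} = 205 − 6q_{Largo} − 2q_{Pike} = 0 ⇒ q_{Largo} = 205/6 − (1/3)q_{Pike}.
Similarly q_{Pike} = 94/3 − (1/3)q_{Largo}.
Substituting the second reaction function into the first: q_{Largo} = 205/6 − (1/3)(94/3 − (1/3)q_{Largo}), which gives (8/9)q_{Largo} = 427/18 ⇒ q_{Largo} = 26.6875.
Then q_{Pike} = 94/3 − (1/3)·26.6875 = 22.4375.
P_{Largo} = 302 − 3·26.6875 − 2·22.4375 = 177.0625.

177.0625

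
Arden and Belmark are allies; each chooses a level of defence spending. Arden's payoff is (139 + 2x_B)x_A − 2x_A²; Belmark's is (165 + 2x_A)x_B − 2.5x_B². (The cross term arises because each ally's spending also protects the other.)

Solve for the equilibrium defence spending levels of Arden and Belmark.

Expanding Arden's payoff: 139x_A + 2x_Bx_A − 2x_A².
∂π/∂x_A = 139 + 2x_B − 4x_A = 0, so x_A = 34.75 + 0.5x_B.
Likewise for Belmark: x_B = 33 + 0.4x_A.
Substituting the second reaction function into the first: x_A = 34.75 + 0.5(33 + 0.4x_A), which gives 0.8x_A = 51.25 ⇒ x_A = 64.0625.
Then x_B = 33 + 0.4·64.0625 = 58.625.

64.0625, 58.625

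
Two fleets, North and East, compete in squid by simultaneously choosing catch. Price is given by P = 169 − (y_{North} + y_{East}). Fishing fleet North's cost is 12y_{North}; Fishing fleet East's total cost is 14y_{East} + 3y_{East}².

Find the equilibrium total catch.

83.6

Fishing fleet North's profit: π = y_{North}(169 − (y_{North} + y_{East})) − 12y_{North}.
∂π/∂y_{North} = 157 − 2y_{North} − y_{East} = 0, so y_{North} = 78.5 − 0.5y_{East}.
For East: ∂π/∂y_{East} = 155 − 8y_{East} − y_{North} = 0 ⇒ y_{East} = 19.375 − 0.125y_{North}.
Plugging y_{East} into North's best response: y_{North} = 78.5 − 0.5(19.375 − 0.125y_{North}) ⇒ 0.9375y_{North} = 68.8125, so y_{North} = 73.4.
Then y_{East} = 19.375 − 0.125·73.4 = 10.2.
Total catch: 73.4 + 10.2 = 83.6.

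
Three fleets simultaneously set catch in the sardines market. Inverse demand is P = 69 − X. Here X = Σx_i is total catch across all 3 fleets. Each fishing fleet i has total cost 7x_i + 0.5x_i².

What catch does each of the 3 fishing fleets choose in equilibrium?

A representative fishing fleet's profit is π_i = x_i(69 − X) − 7x_i − 0.5x_i², with X = x_i + Σ_{j≠i} x_j.
First-order condition: 62 − 3x_i − Σ_{j≠i} x_j = 0.
In a symmetric equilibrium every fishing fleet chooses the same x, so Σ_{j≠i} x_j = 2x. The condition becomes 62 − 5x = 0, giving x = 62/5 = 12.4.

12.4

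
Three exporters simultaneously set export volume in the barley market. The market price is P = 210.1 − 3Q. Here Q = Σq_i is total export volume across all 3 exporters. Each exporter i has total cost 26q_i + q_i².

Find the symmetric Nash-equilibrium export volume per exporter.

A representative exporter's profit is π_i = q_i(210.1 − 3Q) − 26q_i − q_i², with Q = q_i + Σ_{j≠i} q_j.
First-order condition: 184.1 − 8q_i − 3Σ_{j≠i} q_j = 0.
Imposing symmetry (q_j = q for all j) turns Σ_{j≠i} q_j into 2q, so 184.1 = 14q and q = 13.15.

13.15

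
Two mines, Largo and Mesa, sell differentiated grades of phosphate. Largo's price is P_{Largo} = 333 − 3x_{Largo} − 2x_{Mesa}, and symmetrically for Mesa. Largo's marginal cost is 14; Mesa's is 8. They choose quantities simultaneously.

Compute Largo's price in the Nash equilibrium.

Mine Largo's profit: π = x_{Largo}(333 − 3x_{Largo} − 2x_{Mesa}) − 14x_{Largo}.
∂π/∂x_{Largo} = 319 − 6x_{Largo} − 2x_{Mesa} = 0 ⇒ x_{Largo} = 319/6 − (1/3)x_{Mesa}.
Similarly x_{Mesa} = 325/6 − (1/3)x_{Largo}.
Substituting the second reaction function into the first: x_{Largo} = 319/6 − (1/3)(325/6 − (1/3)x_{Largo}), which gives (8/9)x_{Largo} = 316/9 ⇒ x_{Largo} = 39.5.
Then x_{Mesa} = 325/6 − (1/3)·39.5 = 41.
P_{Largo} = 333 − 3·39.5 − 2·41 = 132.5.

132.5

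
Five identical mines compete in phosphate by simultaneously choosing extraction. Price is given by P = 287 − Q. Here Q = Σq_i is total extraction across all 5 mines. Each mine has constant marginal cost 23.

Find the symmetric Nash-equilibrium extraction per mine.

44

A representative mine's profit is π_i = q_i(287 − Q) − 23q_i, with Q = q_i + Σ_{j≠i} q_j.
First-order condition: 264 − 2q_i − Σ_{j≠i} q_j = 0.
Imposing symmetry (q_j = q for all j) turns Σ_{j≠i} q_j into 4q, so 264 = 6q and q = 44.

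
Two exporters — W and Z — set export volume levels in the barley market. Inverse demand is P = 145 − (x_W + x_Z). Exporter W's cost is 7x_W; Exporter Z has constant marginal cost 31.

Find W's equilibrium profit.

Exporter W's profit: π = x_W(145 − (x_W + x_Z)) − 7x_W.
∂π/∂x_W = 138 − 2x_W − x_Z = 0, so x_W = 69 − 0.5x_Z.
By the same steps for Z: x_Z = 57 − 0.5x_W.
Plugging x_Z into W's best response: x_W = 69 − 0.5(57 − 0.5x_W) ⇒ 0.75x_W = 40.5, so x_W = 54.
Then x_Z = 57 − 0.5·54 = 30.
Price P = 145 − 84 = 61.
W's profit: (61 − 7)·54 = 2916.

2916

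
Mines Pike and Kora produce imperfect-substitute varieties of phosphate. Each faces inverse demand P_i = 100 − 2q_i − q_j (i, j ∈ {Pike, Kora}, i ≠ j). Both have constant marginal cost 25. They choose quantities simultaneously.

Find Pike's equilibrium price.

55

Mine Pike's profit: π = q_{Pike}(100 − 2q_{Pike} − q_{Kora}) − 25q_{Pike}.
∂π/∂q_{Pike} = 75 − 4q_{Pike} − q_{Kora} = 0 ⇒ q_{Pike} = 18.75 − 0.25q_{Kora}.
Setting q_{Pike} = q_{Kora} in the reaction function: q_{Pike} = 18.75 − 0.25q_{Pike}, so q_{Pike} = 18.75 / 1.25 = 15.
P_{Pike} = 100 − 2·15 − 15 = 55.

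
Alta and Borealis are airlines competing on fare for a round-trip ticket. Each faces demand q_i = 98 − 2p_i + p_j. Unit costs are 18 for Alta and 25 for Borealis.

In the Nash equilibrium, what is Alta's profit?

Alta's profit: π = (p_{Alta} − 18)(98 − 2p_{Alta} + p_{Borealis}).
∂π/∂p_{Alta} = 134 − 4p_{Alta} + p_{Borealis} = 0 ⇒ p_{Alta} = 33.5 + 0.25p_{Borealis}.
Similarly p_{Borealis} = 37 + 0.25p_{Alta}.
Solving the two reaction functions simultaneously: (1 − (0.25)(0.25))p_{Alta} = 33.5 + 0.25·37, so 0.9375p_{Alta} = 42.75 and p_{Alta} = 45.6.
Then p_{Borealis} = 37 + 0.25·45.6 = 48.4.
q_{Alta} = 98 − 2·45.6 + 48.4 = 55.2.
Profit = (45.6 − 18)·55.2 = 1523.52.

1523.52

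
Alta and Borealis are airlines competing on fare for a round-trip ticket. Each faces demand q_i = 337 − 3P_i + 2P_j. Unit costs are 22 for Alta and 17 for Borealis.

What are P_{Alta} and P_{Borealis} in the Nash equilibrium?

Alta's profit: π = (P_{Alta} − 22)(337 − 3P_{Alta} + 2P_{Borealis}).
∂π/∂P_{Alta} = 403 − 6P_{Alta} + 2P_{Borealis} = 0 ⇒ P_{Alta} = 403/6 + (1/3)P_{Borealis}.
Similarly P_{Borealis} = 194/3 + (1/3)P_{Alta}.
Plugging P_{Borealis} into Alta's best response: P_{Alta} = 403/6 + (1/3)(194/3 + (1/3)P_{Alta}) ⇒ (8/9)P_{Alta} = 1597/18, so P_{Alta} = 99.8125.
Then P_{Borealis} = 194/3 + (1/3)·99.8125 = 97.9375.

99.8125, 97.9375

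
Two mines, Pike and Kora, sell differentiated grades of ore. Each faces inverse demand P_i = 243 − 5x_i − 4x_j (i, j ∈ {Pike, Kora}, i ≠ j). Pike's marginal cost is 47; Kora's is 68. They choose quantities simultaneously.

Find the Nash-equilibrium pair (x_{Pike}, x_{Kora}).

Mine Pike's profit: π = x_{Pike}(243 − 5x_{Pike} − 4x_{Kora}) − 47x_{Pike}.
∂π/∂x_{Pike} = 196 − 10x_{Pike} − 4x_{Kora} = 0 ⇒ x_{Pike} = 19.6 − 0.4x_{Kora}.
Similarly x_{Kora} = 17.5 − 0.4x_{Pike}.
Plugging x_{Kora} into Pike's best response: x_{Pike} = 19.6 − 0.4(17.5 − 0.4x_{Pike}) ⇒ 0.84x_{Pike} = 12.6, so x_{Pike} = 15.
Then x_{Kora} = 17.5 − 0.4·15 = 11.5.

15, 11.5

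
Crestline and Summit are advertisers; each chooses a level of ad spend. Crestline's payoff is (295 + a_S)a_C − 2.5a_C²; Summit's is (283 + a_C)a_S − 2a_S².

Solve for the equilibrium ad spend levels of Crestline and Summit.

77, 90

Expanding Crestline's payoff: 295a_C + a_Sa_C − 2.5a_C².
∂π/∂a_C = 295 + a_S − 5a_C = 0, so a_C = 59 + 0.2a_S.
Likewise for Summit: a_S = 70.75 + 0.25a_C.
Substituting the second reaction function into the first: a_C = 59 + 0.2(70.75 + 0.25a_C), which gives 0.95a_C = 73.15 ⇒ a_C = 77.
Then a_S = 70.75 + 0.25·77 = 90.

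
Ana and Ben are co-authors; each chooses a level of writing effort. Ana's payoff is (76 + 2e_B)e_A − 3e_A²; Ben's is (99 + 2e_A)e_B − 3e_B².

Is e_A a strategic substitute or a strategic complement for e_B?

strategic complements

Expanding Ana's payoff: 76e_A + 2e_Be_A − 3e_A².
∂π/∂e_A = 76 + 2e_B − 6e_A = 0, so e_A = 38/3 + (1/3)e_B.
The best-response slope de_A/de_B = 1/3 > 0: the reaction function is upward-sloping, so the choices are strategic complements.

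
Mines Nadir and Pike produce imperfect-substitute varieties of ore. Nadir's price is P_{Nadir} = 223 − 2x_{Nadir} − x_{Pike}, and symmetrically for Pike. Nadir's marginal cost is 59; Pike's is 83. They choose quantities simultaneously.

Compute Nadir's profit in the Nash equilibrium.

2366.72

Mine Nadir's profit: π = x_{Nadir}(223 − 2x_{Nadir} − x_{Pike}) − 59x_{Nadir}.
∂π/∂x_{Nadir} = 164 − 4x_{Nadir} − x_{Pike} = 0 ⇒ x_{Nadir} = 41 − 0.25x_{Pike}.
Similarly x_{Pike} = 35 − 0.25x_{Nadir}.
Substituting the second reaction function into the first: x_{Nadir} = 41 − 0.25(35 − 0.25x_{Nadir}), which gives 0.9375x_{Nadir} = 32.25 ⇒ x_{Nadir} = 34.4.
Then x_{Pike} = 35 − 0.25·34.4 = 26.4.
P_{Nadir} = 223 − 2·34.4 − 26.4 = 127.8.
Profit = (127.8 − 59)·34.4 = 2366.72.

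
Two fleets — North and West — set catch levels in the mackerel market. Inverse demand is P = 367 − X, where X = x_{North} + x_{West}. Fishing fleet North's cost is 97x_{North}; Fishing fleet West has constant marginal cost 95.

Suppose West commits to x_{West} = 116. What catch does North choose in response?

77

Fishing fleet North's profit: π = x_{North}(367 − (x_{North} + x_{West})) − 97x_{North}.
∂π/∂x_{North} = 270 − 2x_{North} − x_{West} = 0, so x_{North} = 135 − 0.5x_{West}.
At x_{West} = 116: x_{North} = 135 − 0.5·116 = 77.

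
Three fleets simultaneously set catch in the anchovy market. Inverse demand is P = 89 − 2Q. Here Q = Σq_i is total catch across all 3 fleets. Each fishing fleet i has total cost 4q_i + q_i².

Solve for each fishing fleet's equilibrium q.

8.5

A representative fishing fleet's profit is π_i = q_i(89 − 2Q) − 4q_i − q_i², with Q = q_i + Σ_{j≠i} q_j.
First-order condition: 85 − 6q_i − 2Σ_{j≠i} q_j = 0.
Imposing symmetry (q_j = q for all j) turns Σ_{j≠i} q_j into 2q, so 85 = 10q and q = 8.5.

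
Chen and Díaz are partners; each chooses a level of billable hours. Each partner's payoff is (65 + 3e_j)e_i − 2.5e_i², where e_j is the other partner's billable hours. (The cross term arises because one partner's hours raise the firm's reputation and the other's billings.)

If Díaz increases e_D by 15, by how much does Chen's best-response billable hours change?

9

Chen's payoff is (65 + 3e_D)e_C − 2.5e_C².
∂π/∂e_C = 65 + 3e_D − 5e_C = 0, so e_C = 13 + 0.6e_D.
The reaction-function slope is 0.6, so a 15-unit rise in e_D moves e_C by 0.6 × 15 = 9. Chen's best response rises — the actions are strategic complements.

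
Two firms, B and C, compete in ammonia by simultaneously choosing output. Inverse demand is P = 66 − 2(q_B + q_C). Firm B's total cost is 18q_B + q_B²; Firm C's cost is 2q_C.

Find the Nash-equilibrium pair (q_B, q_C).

Firm B's profit: π = q_B(66 − 2(q_B + q_C)) − 18q_B − q_B².
∂π/∂q_B = 48 − 6q_B − 2q_C = 0, so q_B = 8 − (1/3)q_C.
For C: ∂π/∂q_C = 64 − 4q_C − 2q_B = 0 ⇒ q_C = 16 − 0.5q_B.
Substituting the second reaction function into the first: q_B = 8 − (1/3)(16 − 0.5q_B), which gives (5/6)q_B = 8/3 ⇒ q_B = 3.2.
Then q_C = 16 − 0.5·3.2 = 14.4.

3.2, 14.4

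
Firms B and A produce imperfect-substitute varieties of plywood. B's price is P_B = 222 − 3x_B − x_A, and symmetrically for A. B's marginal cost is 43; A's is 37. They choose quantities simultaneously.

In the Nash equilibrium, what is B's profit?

Firm B's profit: π = x_B(222 − 3x_B − x_A) − 43x_B.
∂π/∂x_B = 179 − 6x_B − x_A = 0 ⇒ x_B = 179/6 − (1/6)x_A.
Similarly x_A = 185/6 − (1/6)x_B.
Plugging x_A into B's best response: x_B = 179/6 − (1/6)(185/6 − (1/6)x_B) ⇒ (35/36)x_B = 889/36, so x_B = 25.4.
Then x_A = 185/6 − (1/6)·25.4 = 26.6.
P_B = 222 − 3·25.4 − 26.6 = 119.2.
Profit = (119.2 − 43)·25.4 = 1935.48.

1935.48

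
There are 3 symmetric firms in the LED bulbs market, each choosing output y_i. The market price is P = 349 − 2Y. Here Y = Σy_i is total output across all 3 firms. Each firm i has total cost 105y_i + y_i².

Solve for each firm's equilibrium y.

24.4

A representative firm's profit is π_i = y_i(349 − 2Y) − 105y_i − y_i², with Y = y_i + Σ_{j≠i} y_j.
First-order condition: 244 − 6y_i − 2Σ_{j≠i} y_j = 0.
In a symmetric equilibrium every firm chooses the same y, so Σ_{j≠i} y_j = 2y. The condition becomes 244 − 10y = 0, giving y = 244/10 = 24.4.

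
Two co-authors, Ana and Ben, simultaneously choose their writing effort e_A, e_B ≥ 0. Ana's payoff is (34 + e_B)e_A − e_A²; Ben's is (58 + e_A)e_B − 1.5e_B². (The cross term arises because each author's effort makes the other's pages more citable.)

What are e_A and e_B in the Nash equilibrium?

32, 30

Expanding Ana's payoff: 34e_A + e_Be_A − e_A².
∂π/∂e_A = 34 + e_B − 2e_A = 0, so e_A = 17 + 0.5e_B.
Likewise for Ben: e_B = 58/3 + (1/3)e_A.
Substituting the second reaction function into the first: e_A = 17 + 0.5(58/3 + (1/3)e_A), which gives (5/6)e_A = 80/3 ⇒ e_A = 32.
Then e_B = 58/3 + (1/3)·32 = 30.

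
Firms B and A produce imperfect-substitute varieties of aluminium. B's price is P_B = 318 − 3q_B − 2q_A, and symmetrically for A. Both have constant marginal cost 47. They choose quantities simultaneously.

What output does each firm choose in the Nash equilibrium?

Firm B's profit: π = q_B(318 − 3q_B − 2q_A) − 47q_B.
∂π/∂q_B = 271 − 6q_B − 2q_A = 0 ⇒ q_B = 271/6 − (1/3)q_A.
The game is symmetric, so in equilibrium q_A = q_B: the reaction function gives (4/3)q_B = 271/6, hence q_B = 33.875.

33.875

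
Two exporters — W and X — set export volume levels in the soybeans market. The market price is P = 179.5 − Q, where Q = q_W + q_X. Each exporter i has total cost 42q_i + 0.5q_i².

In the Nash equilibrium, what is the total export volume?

Exporter W's profit: π = q_W(179.5 − (q_W + q_X)) − 42q_W − 0.5q_W².
∂π/∂q_W = 137.5 − 3q_W − q_X = 0, so q_W = 275/6 − (1/3)q_X.
Setting q_W = q_X in the reaction function: q_W = 275/6 − (1/3)q_W, so q_W = (275/6) / (4/3) = 34.375.
Total export volume: 34.375 + 34.375 = 68.75.

68.75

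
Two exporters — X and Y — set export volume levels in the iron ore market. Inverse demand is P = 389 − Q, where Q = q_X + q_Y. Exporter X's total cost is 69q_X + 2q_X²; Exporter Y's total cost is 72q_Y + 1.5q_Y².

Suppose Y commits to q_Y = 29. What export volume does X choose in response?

Exporter X's profit: π = q_X(389 − (q_X + q_Y)) − 69q_X − 2q_X².
∂π/∂q_X = 320 − 6q_X − q_Y = 0, so q_X = 160/3 − (1/6)q_Y.
At q_Y = 29: q_X = 160/3 − (1/6)·29 = 48.5.

48.5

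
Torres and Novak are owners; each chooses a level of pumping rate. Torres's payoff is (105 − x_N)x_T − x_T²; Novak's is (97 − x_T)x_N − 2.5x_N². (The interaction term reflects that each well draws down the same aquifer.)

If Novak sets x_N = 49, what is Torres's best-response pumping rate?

28

Expanding Torres's payoff: 105x_T − x_Nx_T − x_T².
∂π/∂x_T = 105 − x_N − 2x_T = 0, so x_T = 52.5 − 0.5x_N.
At x_N = 49: x_T = 52.5 − 0.5·49 = 28.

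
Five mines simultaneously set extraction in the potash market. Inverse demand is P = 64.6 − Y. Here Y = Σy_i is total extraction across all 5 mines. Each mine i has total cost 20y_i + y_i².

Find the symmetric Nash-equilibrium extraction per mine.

5.575

A representative mine's profit is π_i = y_i(64.6 − Y) − 20y_i − y_i², with Y = y_i + Σ_{j≠i} y_j.
First-order condition: 44.6 − 4y_i − Σ_{j≠i} y_j = 0.
Imposing symmetry (y_j = y for all j) turns Σ_{j≠i} y_j into 4y, so 44.6 = 8y and y = 5.575.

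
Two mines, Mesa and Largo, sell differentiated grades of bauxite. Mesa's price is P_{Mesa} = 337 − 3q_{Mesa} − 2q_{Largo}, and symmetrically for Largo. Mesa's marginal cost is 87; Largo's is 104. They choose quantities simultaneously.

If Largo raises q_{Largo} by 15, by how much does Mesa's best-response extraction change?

-5

Mine Mesa's profit: π = q_{Mesa}(337 − 3q_{Mesa} − 2q_{Largo}) − 87q_{Mesa}.
∂π/∂q_{Mesa} = 250 − 6q_{Mesa} − 2q_{Largo} = 0 ⇒ q_{Mesa} = 125/3 − (1/3)q_{Largo}.
The reaction-function slope is −1/3, so a 15-unit rise in q_{Largo} moves q_{Mesa} by −1/3 × 15 = −5. Mesa's best response falls — the actions are strategic substitutes.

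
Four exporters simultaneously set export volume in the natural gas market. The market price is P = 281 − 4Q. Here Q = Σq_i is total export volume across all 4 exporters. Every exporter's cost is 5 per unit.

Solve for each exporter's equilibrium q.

13.8

A representative exporter's profit is π_i = q_i(281 − 4Q) − 5q_i, with Q = q_i + Σ_{j≠i} q_j.
First-order condition: 276 − 8q_i − 4Σ_{j≠i} q_j = 0.
Imposing symmetry (q_j = q for all j) turns Σ_{j≠i} q_j into 3q, so 276 = 20q and q = 13.8.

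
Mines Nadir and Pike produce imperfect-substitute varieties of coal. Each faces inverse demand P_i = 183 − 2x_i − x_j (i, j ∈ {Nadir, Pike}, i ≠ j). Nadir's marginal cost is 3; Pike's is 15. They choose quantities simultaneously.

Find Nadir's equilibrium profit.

Mine Nadir's profit: π = x_{Nadir}(183 − 2x_{Nadir} − x_{Pike}) − 3x_{Nadir}.
∂π/∂x_{Nadir} = 180 − 4x_{Nadir} − x_{Pike} = 0 ⇒ x_{Nadir} = 45 − 0.25x_{Pike}.
Similarly x_{Pike} = 42 − 0.25x_{Nadir}.
Plugging x_{Pike} into Nadir's best response: x_{Nadir} = 45 − 0.25(42 − 0.25x_{Nadir}) ⇒ 0.9375x_{Nadir} = 34.5, so x_{Nadir} = 36.8.
Then x_{Pike} = 42 − 0.25·36.8 = 32.8.
P_{Nadir} = 183 − 2·36.8 − 32.8 = 76.6.
Profit = (76.6 − 3)·36.8 = 2708.48.

2708.48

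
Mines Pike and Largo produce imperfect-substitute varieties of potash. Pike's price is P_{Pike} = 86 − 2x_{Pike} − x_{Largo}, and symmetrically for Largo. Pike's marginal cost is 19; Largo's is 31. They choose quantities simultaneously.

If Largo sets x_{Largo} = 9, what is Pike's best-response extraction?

14.5

Mine Pike's profit: π = x_{Pike}(86 − 2x_{Pike} − x_{Largo}) − 19x_{Pike}.
∂π/∂x_{Pike} = 67 − 4x_{Pike} − x_{Largo} = 0 ⇒ x_{Pike} = 16.75 − 0.25x_{Largo}.
At x_{Largo} = 9: x_{Pike} = 16.75 − 0.25·9 = 14.5.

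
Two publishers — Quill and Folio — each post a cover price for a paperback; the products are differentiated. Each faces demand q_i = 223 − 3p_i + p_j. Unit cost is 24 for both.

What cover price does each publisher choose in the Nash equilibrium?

59

Quill's profit: π = (p_{Quill} − 24)(223 − 3p_{Quill} + p_{Folio}).
∂π/∂p_{Quill} = 295 − 6p_{Quill} + p_{Folio} = 0 ⇒ p_{Quill} = 295/6 + (1/6)p_{Folio}.
The game is symmetric, so in equilibrium p_{Folio} = p_{Quill}: the reaction function gives (5/6)p_{Quill} = 295/6, hence p_{Quill} = 59.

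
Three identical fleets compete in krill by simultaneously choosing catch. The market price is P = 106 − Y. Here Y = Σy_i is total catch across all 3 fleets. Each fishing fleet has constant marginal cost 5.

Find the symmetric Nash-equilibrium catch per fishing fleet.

A representative fishing fleet's profit is π_i = y_i(106 − Y) − 5y_i, with Y = y_i + Σ_{j≠i} y_j.
First-order condition: 101 − 2y_i − Σ_{j≠i} y_j = 0.
In a symmetric equilibrium every fishing fleet chooses the same y, so Σ_{j≠i} y_j = 2y. The condition becomes 101 − 4y = 0, giving y = 101/4 = 25.25.

25.25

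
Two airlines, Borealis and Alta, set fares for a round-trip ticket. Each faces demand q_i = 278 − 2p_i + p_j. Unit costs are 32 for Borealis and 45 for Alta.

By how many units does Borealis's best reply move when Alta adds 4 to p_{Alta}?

1

Borealis's profit: π = (p_{Borealis} − 32)(278 − 2p_{Borealis} + p_{Alta}).
∂π/∂p_{Borealis} = 342 − 4p_{Borealis} + p_{Alta} = 0 ⇒ p_{Borealis} = 85.5 + 0.25p_{Alta}.
The reaction-function slope is 0.25, so a 4-unit rise in p_{Alta} moves p_{Borealis} by 0.25 × 4 = 1. Borealis's best response rises — the actions are strategic complements.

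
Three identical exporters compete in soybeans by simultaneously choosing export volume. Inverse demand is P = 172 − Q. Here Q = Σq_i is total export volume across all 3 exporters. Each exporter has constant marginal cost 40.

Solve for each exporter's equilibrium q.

33

A representative exporter's profit is π_i = q_i(172 − Q) − 40q_i, with Q = q_i + Σ_{j≠i} q_j.
First-order condition: 132 − 2q_i − Σ_{j≠i} q_j = 0.
With identical exporters, set every q_j = q: then 132 − 2q − 2q = 0, i.e. q = 132/4 = 33.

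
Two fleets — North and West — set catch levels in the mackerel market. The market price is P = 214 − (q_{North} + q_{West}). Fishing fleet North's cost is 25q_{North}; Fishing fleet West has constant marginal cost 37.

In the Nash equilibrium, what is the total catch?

Fishing fleet North's profit: π = q_{North}(214 − (q_{North} + q_{West})) − 25q_{North}.
∂π/∂q_{North} = 189 − 2q_{North} − q_{West} = 0, so q_{North} = 94.5 − 0.5q_{West}.
By the same steps for West: q_{West} = 88.5 − 0.5q_{North}.
Substituting the second reaction function into the first: q_{North} = 94.5 − 0.5(88.5 − 0.5q_{North}), which gives 0.75q_{North} = 50.25 ⇒ q_{North} = 67.
Then q_{West} = 88.5 − 0.5·67 = 55.
Total catch: 67 + 55 = 122.

122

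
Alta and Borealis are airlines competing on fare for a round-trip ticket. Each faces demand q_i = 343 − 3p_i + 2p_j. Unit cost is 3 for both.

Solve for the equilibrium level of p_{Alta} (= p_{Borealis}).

88

Alta's profit: π = (p_{Alta} − 3)(343 − 3p_{Alta} + 2p_{Borealis}).
∂π/∂p_{Alta} = 352 − 6p_{Alta} + 2p_{Borealis} = 0 ⇒ p_{Alta} = 176/3 + (1/3)p_{Borealis}.
Setting p_{Alta} = p_{Borealis} in the reaction function: p_{Alta} = 176/3 + (1/3)p_{Alta}, so p_{Alta} = (176/3) / (2/3) = 88.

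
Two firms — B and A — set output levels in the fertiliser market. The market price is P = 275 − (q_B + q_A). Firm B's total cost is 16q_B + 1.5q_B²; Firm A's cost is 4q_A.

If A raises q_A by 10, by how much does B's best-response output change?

-2

Firm B's profit: π = q_B(275 − (q_B + q_A)) − 16q_B − 1.5q_B².
∂π/∂q_B = 259 − 5q_B − q_A = 0, so q_B = 51.8 − 0.2q_A.
The reaction-function slope is −0.2, so a 10-unit rise in q_A moves q_B by −0.2 × 10 = −2. B's best response falls — the actions are strategic substitutes.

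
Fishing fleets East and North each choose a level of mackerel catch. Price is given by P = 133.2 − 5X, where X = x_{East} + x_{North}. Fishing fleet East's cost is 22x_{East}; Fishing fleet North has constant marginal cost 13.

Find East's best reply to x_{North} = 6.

Fishing fleet East's profit: π = x_{East}(133.2 − 5(x_{East} + x_{North})) − 22x_{East}.
∂π/∂x_{East} = 111.2 − 10x_{East} − 5x_{North} = 0, so x_{East} = 11.12 − 0.5x_{North}.
At x_{North} = 6: x_{East} = 11.12 − 0.5·6 = 8.12.

8.12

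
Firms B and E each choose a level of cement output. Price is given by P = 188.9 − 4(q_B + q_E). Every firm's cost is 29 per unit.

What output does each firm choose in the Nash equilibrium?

Firm B's profit: π = q_B(188.9 − 4(q_B + q_E)) − 29q_B.
∂π/∂q_B = 159.9 − 8q_B − 4q_E = 0, so q_B = 19.9875 − 0.5q_E.
The game is symmetric, so in equilibrium q_E = q_B: the reaction function gives 1.5q_B = 19.9875, hence q_B = 13.325.

13.325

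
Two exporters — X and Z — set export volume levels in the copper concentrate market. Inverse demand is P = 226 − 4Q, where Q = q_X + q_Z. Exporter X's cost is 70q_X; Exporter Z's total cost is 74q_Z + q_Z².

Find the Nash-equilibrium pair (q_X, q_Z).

Exporter X's profit: π = q_X(226 − 4(q_X + q_Z)) − 70q_X.
∂π/∂q_X = 156 − 8q_X − 4q_Z = 0, so q_X = 19.5 − 0.5q_Z.
For Z: ∂π/∂q_Z = 152 − 10q_Z − 4q_X = 0 ⇒ q_Z = 15.2 − 0.4q_X.
Solving the two reaction functions simultaneously: (1 − (−0.5)(−0.4))q_X = 19.5 − 0.5·15.2, so 0.8q_X = 11.9 and q_X = 14.875.
Then q_Z = 15.2 − 0.4·14.875 = 9.25.

14.875, 9.25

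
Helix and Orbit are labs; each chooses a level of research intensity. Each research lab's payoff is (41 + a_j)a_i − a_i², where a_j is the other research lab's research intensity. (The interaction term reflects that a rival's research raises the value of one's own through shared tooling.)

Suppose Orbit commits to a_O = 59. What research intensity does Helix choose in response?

50

Helix's payoff is (41 + a_O)a_H − a_H².
∂π/∂a_H = 41 + a_O − 2a_H = 0, so a_H = 20.5 + 0.5a_O.
At a_O = 59: a_H = 20.5 + 0.5·59 = 50.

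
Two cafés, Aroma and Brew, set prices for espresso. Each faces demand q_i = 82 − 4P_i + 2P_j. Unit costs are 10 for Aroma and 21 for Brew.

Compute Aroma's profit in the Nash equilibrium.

556.96

Aroma's profit: π = (P_{Aroma} − 10)(82 − 4P_{Aroma} + 2P_{Brew}).
∂π/∂P_{Aroma} = 122 − 8P_{Aroma} + 2P_{Brew} = 0 ⇒ P_{Aroma} = 15.25 + 0.25P_{Brew}.
Similarly P_{Brew} = 20.75 + 0.25P_{Aroma}.
Substituting the second reaction function into the first: P_{Aroma} = 15.25 + 0.25(20.75 + 0.25P_{Aroma}), which gives 0.9375P_{Aroma} = 20.4375 ⇒ P_{Aroma} = 21.8.
Then P_{Brew} = 20.75 + 0.25·21.8 = 26.2.
q_{Aroma} = 82 − 4·21.8 + 2·26.2 = 47.2.
Profit = (21.8 − 10)·47.2 = 556.96.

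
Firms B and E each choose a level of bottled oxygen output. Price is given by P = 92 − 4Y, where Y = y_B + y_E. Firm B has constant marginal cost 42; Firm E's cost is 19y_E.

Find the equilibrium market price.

Firm B's profit: π = y_B(92 − 4(y_B + y_E)) − 42y_B.
∂π/∂y_B = 50 − 8y_B − 4y_E = 0, so y_B = 6.25 − 0.5y_E.
By the same steps for E: y_E = 9.125 − 0.5y_B.
Substituting the second reaction function into the first: y_B = 6.25 − 0.5(9.125 − 0.5y_B), which gives 0.75y_B = 1.6875 ⇒ y_B = 2.25.
Then y_E = 9.125 − 0.5·2.25 = 8.
Equilibrium price: P = 92 − 4·10.25 = 51.

51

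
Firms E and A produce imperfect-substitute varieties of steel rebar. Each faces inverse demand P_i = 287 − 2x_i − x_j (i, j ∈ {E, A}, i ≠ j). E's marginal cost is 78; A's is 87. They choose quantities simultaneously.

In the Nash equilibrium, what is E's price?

162.8

Firm E's profit: π = x_E(287 − 2x_E − x_A) − 78x_E.
∂π/∂x_E = 209 − 4x_E − x_A = 0 ⇒ x_E = 52.25 − 0.25x_A.
Similarly x_A = 50 − 0.25x_E.
Solving the two reaction functions simultaneously: (1 − (−0.25)(−0.25))x_E = 52.25 − 0.25·50, so 0.9375x_E = 39.75 and x_E = 42.4.
Then x_A = 50 − 0.25·42.4 = 39.4.
P_E = 287 − 2·42.4 − 39.4 = 162.8.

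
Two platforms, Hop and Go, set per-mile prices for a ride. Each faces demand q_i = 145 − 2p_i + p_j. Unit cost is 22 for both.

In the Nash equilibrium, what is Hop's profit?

Hop's profit: π = (p_{Hop} − 22)(145 − 2p_{Hop} + p_{Go}).
∂π/∂p_{Hop} = 189 − 4p_{Hop} + p_{Go} = 0 ⇒ p_{Hop} = 47.25 + 0.25p_{Go}.
The game is symmetric, so in equilibrium p_{Go} = p_{Hop}: the reaction function gives 0.75p_{Hop} = 47.25, hence p_{Hop} = 63.
q_{Hop} = 145 − 2·63 + 63 = 82.
Profit = (63 − 22)·82 = 3362.

3362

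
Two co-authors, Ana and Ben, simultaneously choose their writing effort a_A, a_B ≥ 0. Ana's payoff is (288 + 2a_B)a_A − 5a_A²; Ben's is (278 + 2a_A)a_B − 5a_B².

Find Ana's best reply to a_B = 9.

30.6

Expanding Ana's payoff: 288a_A + 2a_Ba_A − 5a_A².
∂π/∂a_A = 288 + 2a_B − 10a_A = 0, so a_A = 28.8 + 0.2a_B.
At a_B = 9: a_A = 28.8 + 0.2·9 = 30.6.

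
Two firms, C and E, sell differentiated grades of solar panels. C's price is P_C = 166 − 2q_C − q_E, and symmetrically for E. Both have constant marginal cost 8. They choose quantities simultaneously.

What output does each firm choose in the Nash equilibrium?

Firm C's profit: π = q_C(166 − 2q_C − q_E) − 8q_C.
∂π/∂q_C = 158 − 4q_C − q_E = 0 ⇒ q_C = 39.5 − 0.25q_E.
By symmetry q_E = q_C; substituting into the reaction function, 1.25q_C = 39.5 and q_C = 31.6.

31.6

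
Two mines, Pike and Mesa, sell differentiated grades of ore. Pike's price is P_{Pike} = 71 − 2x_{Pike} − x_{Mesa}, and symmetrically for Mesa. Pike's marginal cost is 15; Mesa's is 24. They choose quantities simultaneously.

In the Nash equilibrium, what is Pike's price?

38.6

Mine Pike's profit: π = x_{Pike}(71 − 2x_{Pike} − x_{Mesa}) − 15x_{Pike}.
∂π/∂x_{Pike} = 56 − 4x_{Pike} − x_{Mesa} = 0 ⇒ x_{Pike} = 14 − 0.25x_{Mesa}.
Similarly x_{Mesa} = 11.75 − 0.25x_{Pike}.
Solving the two reaction functions simultaneously: (1 − (−0.25)(−0.25))x_{Pike} = 14 − 0.25·11.75, so 0.9375x_{Pike} = 11.0625 and x_{Pike} = 11.8.
Then x_{Mesa} = 11.75 − 0.25·11.8 = 8.8.
P_{Pike} = 71 − 2·11.8 − 8.8 = 38.6.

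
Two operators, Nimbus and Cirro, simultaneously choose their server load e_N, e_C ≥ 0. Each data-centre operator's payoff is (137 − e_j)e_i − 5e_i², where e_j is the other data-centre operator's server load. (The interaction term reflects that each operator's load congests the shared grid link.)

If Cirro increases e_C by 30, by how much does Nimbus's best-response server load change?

Nimbus's payoff is (137 − e_C)e_N − 5e_N².
∂π/∂e_N = 137 − e_C − 10e_N = 0, so e_N = 13.7 − 0.1e_C.
The reaction-function slope is −0.1, so a 30-unit rise in e_C moves e_N by −0.1 × 30 = −3. Nimbus's best response falls — the actions are strategic substitutes.

-3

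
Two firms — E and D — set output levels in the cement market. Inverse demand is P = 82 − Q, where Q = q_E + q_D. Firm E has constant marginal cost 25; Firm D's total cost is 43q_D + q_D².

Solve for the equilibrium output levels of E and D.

Firm E's profit: π = q_E(82 − (q_E + q_D)) − 25q_E.
∂π/∂q_E = 57 − 2q_E − q_D = 0, so q_E = 28.5 − 0.5q_D.
For D: ∂π/∂q_D = 39 − 4q_D − q_E = 0 ⇒ q_D = 9.75 − 0.25q_E.
Plugging q_D into E's best response: q_E = 28.5 − 0.5(9.75 − 0.25q_E) ⇒ 0.875q_E = 23.625, so q_E = 27.
Then q_D = 9.75 − 0.25·27 = 3.

27, 3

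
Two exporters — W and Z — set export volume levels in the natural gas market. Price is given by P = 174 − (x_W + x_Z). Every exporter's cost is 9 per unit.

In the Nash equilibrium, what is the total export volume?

110

Exporter W's profit: π = x_W(174 − (x_W + x_Z)) − 9x_W.
∂π/∂x_W = 165 − 2x_W − x_Z = 0, so x_W = 82.5 − 0.5x_Z.
By symmetry x_Z = x_W; substituting into the reaction function, 1.5x_W = 82.5 and x_W = 55.
Total export volume: 55 + 55 = 110.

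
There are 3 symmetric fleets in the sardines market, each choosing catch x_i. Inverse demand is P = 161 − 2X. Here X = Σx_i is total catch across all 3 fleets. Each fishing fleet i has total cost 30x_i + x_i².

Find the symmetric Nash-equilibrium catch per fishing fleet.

A representative fishing fleet's profit is π_i = x_i(161 − 2X) − 30x_i − x_i², with X = x_i + Σ_{j≠i} x_j.
First-order condition: 131 − 6x_i − 2Σ_{j≠i} x_j = 0.
With identical fishing fleets, set every x_j = x: then 131 − 6x − 4x = 0, i.e. x = 131/10 = 13.1.

13.1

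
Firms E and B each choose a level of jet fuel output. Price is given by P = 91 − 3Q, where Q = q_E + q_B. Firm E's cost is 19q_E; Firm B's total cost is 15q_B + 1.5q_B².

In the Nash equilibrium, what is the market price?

Firm E's profit: π = q_E(91 − 3(q_E + q_B)) − 19q_E.
∂π/∂q_E = 72 − 6q_E − 3q_B = 0, so q_E = 12 − 0.5q_B.
For B: ∂π/∂q_B = 76 − 9q_B − 3q_E = 0 ⇒ q_B = 76/9 − (1/3)q_E.
Solving the two reaction functions simultaneously: (1 − (−0.5)(−1/3))q_E = 12 − 0.5·(76/9), so (5/6)q_E = 70/9 and q_E = 28/3.
Then q_B = 76/9 − (1/3)·(28/3) = 16/3.
Equilibrium price: P = 91 − 3·(44/3) = 47.

47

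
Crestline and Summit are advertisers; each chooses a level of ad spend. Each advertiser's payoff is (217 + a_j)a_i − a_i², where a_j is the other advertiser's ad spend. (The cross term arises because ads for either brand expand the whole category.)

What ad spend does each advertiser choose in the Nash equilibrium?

Crestline's payoff is (217 + a_S)a_C − a_C².
∂π/∂a_C = 217 + a_S − 2a_C = 0, so a_C = 108.5 + 0.5a_S.
Setting a_C = a_S in the reaction function: a_C = 108.5 + 0.5a_C, so a_C = 108.5 / 0.5 = 217.

217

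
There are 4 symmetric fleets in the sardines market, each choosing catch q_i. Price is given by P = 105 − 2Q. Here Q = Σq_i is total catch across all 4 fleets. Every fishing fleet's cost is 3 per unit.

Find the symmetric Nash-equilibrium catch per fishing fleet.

A representative fishing fleet's profit is π_i = q_i(105 − 2Q) − 3q_i, with Q = q_i + Σ_{j≠i} q_j.
First-order condition: 102 − 4q_i − 2Σ_{j≠i} q_j = 0.
Imposing symmetry (q_j = q for all j) turns Σ_{j≠i} q_j into 3q, so 102 = 10q and q = 10.2.

10.2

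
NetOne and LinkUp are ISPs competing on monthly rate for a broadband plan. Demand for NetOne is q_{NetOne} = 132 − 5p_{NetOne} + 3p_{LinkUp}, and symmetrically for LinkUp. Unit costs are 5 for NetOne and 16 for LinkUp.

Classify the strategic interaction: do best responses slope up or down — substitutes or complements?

NetOne's profit: π = (p_{NetOne} − 5)(132 − 5p_{NetOne} + 3p_{LinkUp}).
∂π/∂p_{NetOne} = 157 − 10p_{NetOne} + 3p_{LinkUp} = 0 ⇒ p_{NetOne} = 15.7 + 0.3p_{LinkUp}.
The best-response slope dp_{NetOne}/dp_{LinkUp} = 0.3 > 0: the reaction function is upward-sloping, so the choices are strategic complements.

strategic complements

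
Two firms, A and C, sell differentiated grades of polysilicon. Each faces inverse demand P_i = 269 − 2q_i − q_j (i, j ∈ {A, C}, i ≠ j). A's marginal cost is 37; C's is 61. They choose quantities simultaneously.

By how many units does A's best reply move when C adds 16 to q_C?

Firm A's profit: π = q_A(269 − 2q_A − q_C) − 37q_A.
∂π/∂q_A = 232 − 4q_A − q_C = 0 ⇒ q_A = 58 − 0.25q_C.
The reaction-function slope is −0.25, so a 16-unit rise in q_C moves q_A by −0.25 × 16 = −4. A's best response falls — the actions are strategic substitutes.

-4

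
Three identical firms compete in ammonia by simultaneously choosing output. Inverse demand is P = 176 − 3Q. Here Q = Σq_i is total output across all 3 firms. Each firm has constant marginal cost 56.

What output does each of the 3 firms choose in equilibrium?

A representative firm's profit is π_i = q_i(176 − 3Q) − 56q_i, with Q = q_i + Σ_{j≠i} q_j.
First-order condition: 120 − 6q_i − 3Σ_{j≠i} q_j = 0.
In a symmetric equilibrium every firm chooses the same q, so Σ_{j≠i} q_j = 2q. The condition becomes 120 − 12q = 0, giving q = 120/12 = 10.

10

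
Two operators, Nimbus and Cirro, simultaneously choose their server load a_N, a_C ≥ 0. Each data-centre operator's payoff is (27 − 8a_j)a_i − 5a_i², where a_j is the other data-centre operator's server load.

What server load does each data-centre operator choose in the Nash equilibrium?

1.5

Nimbus's payoff is (27 − 8a_C)a_N − 5a_N².
∂π/∂a_N = 27 − 8a_C − 10a_N = 0, so a_N = 2.7 − 0.8a_C.
The game is symmetric, so in equilibrium a_C = a_N: the reaction function gives 1.8a_N = 2.7, hence a_N = 1.5.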